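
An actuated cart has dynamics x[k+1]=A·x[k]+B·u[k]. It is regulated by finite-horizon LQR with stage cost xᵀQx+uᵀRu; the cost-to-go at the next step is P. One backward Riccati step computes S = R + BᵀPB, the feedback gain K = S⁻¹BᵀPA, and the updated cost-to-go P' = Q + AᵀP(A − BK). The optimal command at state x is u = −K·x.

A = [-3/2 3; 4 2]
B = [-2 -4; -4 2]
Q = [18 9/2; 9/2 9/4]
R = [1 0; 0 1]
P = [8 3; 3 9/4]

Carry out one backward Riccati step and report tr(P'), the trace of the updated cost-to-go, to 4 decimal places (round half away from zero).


21.7634

BᵀP = [-28.0000 -15.0000; -26.0000 -7.5000]
S = R + BᵀPB = [1 0; 0 1] + [116.0000 82.0000; 82.0000 89.0000] = [117.0000 82.0000; 82.0000 90.0000]
BᵀPA = [-18.0000 -114.0000; 9.0000 -93.0000]
K = S⁻¹·BᵀPA = [-0.6195 -0.6921; 0.6645 -0.4028]
A−BK = [-0.0812 0.0047; 0.1929 0.0373]
AᵀP(A−BK) = [0.8678 0.1679; 0.1679 0.6456]
P' = Q + AᵀP(A−BK) = [18.8678 4.6679; 4.6679 2.8956]
tr(P') = 21.7634


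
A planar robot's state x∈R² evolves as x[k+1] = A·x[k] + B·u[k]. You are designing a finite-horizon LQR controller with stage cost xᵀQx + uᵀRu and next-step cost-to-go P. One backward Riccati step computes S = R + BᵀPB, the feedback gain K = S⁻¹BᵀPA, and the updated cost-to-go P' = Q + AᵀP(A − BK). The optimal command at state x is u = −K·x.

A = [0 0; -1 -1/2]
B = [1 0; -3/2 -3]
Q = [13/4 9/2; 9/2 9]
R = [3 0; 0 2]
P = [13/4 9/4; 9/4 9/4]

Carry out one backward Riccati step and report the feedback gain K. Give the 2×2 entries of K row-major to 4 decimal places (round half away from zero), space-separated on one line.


BᵀP = [-0.1250 -1.1250; -6.7500 -6.7500]
S = R + BᵀPB = [3 0; 0 2] + [1.5625 3.3750; 3.3750 20.2500] = [4.5625 3.3750; 3.3750 22.2500]
BᵀPA = [1.1250 0.5625; 6.7500 3.3750]
K = S⁻¹·BᵀPA = [0.0250 0.0125; 0.2996 0.1498]
A−BK = [-0.0250 -0.0125; -0.0638 -0.0319]
AᵀP(A−BK) = [0.1997 0.0999; 0.0999 0.0499]
P' = Q + AᵀP(A−BK) = [3.4497 4.5999; 4.5999 9.0499]
tr(P') = 12.4997

0.0250 0.0125 0.2996 0.1498


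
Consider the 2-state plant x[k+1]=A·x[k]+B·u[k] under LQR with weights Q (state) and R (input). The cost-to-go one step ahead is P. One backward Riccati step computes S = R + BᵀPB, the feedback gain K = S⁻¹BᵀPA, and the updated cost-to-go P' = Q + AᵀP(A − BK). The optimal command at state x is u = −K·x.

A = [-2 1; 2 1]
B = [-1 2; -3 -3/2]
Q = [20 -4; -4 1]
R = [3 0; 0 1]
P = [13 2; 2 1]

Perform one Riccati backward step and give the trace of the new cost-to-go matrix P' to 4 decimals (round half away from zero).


22.7071

BᵀP = [-19.0000 -5.0000; 23.0000 2.5000]
S = R + BᵀPB = [3 0; 0 1] + [34.0000 -30.5000; -30.5000 42.2500] = [37.0000 -30.5000; -30.5000 43.2500]
BᵀPA = [28.0000 -24.0000; -41.0000 25.5000]
K = S⁻¹·BᵀPA = [-0.0590 -0.3884; -0.9896 0.3157]
A−BK = [-0.0799 -0.0198; 0.3388 0.3082]
AᵀP(A−BK) = [1.0791 -0.1813; -0.1813 0.6280]
P' = Q + AᵀP(A−BK) = [21.0791 -4.1813; -4.1813 1.6280]
tr(P') = 22.7071


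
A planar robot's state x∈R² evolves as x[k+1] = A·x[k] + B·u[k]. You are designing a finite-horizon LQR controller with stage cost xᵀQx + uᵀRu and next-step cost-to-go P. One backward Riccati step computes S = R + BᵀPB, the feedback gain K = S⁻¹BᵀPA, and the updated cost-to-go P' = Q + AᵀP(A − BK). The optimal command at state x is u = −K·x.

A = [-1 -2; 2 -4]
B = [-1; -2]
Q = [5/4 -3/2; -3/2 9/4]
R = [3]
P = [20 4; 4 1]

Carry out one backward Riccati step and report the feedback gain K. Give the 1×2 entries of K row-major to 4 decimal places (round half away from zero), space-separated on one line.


BᵀP = [-28.0000 -6.0000]
S = R + BᵀPB = [3] + [40.0000] = [43.0000]
BᵀPA = [16.0000 80.0000]
K = S⁻¹·BᵀPA = [0.3721 1.8605]
A−BK = [-0.6279 -0.1395; 2.7442 -0.2791]
AᵀP(A−BK) = [2.0465 2.2326; 2.2326 11.1628]
P' = Q + AᵀP(A−BK) = [3.2965 0.7326; 0.7326 13.4128]
tr(P') = 16.7093

0.3721 1.8605


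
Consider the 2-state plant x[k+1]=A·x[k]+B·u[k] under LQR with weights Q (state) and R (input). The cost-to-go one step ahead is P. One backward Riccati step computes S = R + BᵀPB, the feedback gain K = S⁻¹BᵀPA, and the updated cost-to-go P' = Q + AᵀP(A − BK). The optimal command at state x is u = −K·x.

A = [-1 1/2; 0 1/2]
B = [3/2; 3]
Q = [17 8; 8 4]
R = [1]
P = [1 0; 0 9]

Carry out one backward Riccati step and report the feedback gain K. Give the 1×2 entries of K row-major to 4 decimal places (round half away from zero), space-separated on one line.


BᵀP = [1.5000 27.0000]
S = R + BᵀPB = [1] + [83.2500] = [84.2500]
BᵀPA = [-1.5000 14.2500]
K = S⁻¹·BᵀPA = [-0.0178 0.1691]
A−BK = [-0.9733 0.2463; 0.0534 -0.0074]
AᵀP(A−BK) = [0.9733 -0.2463; -0.2463 0.0898]
P' = Q + AᵀP(A−BK) = [17.9733 7.7537; 7.7537 4.0898]
tr(P') = 22.0631

-0.0178 0.1691


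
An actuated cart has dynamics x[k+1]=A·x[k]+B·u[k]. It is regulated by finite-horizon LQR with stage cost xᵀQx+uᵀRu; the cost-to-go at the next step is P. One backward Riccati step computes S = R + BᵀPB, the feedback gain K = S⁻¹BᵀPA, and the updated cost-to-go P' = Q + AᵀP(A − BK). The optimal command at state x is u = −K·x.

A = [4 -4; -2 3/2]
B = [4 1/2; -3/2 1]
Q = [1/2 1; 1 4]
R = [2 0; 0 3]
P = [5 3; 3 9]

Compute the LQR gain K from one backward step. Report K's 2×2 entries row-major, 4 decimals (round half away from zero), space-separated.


BᵀP = [15.5000 -1.5000; 5.5000 10.5000]
S = R + BᵀPB = [2 0; 0 3] + [64.2500 6.2500; 6.2500 13.2500] = [66.2500 6.2500; 6.2500 16.2500]
BᵀPA = [65.0000 -64.2500; 1.0000 -6.2500]
K = S⁻¹·BᵀPA = [1.0120 -0.9687; -0.3277 -0.0120]
A−BK = [0.1157 -0.1193; -0.1542 0.0590]
AᵀP(A−BK) = [2.5446 -2.0241; -2.0241 1.9373]
P' = Q + AᵀP(A−BK) = [3.0446 -1.0241; -1.0241 5.9373]
tr(P') = 8.9819

1.0120 -0.9687 -0.3277 -0.0120


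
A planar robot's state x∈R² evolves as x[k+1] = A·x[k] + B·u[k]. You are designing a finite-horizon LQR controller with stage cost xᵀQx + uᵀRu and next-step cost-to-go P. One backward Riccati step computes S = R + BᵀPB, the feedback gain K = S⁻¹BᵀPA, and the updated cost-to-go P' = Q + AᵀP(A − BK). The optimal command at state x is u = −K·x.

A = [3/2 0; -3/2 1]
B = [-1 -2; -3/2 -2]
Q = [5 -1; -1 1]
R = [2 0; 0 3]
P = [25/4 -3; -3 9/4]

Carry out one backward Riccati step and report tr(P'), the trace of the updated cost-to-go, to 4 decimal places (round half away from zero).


28.1845

BᵀP = [-1.7500 -0.3750; -6.5000 1.5000]
S = R + BᵀPB = [2 0; 0 3] + [2.3125 4.2500; 4.2500 10.0000] = [4.3125 4.2500; 4.2500 13.0000]
BᵀPA = [-2.0625 -0.3750; -12.0000 1.5000]
K = S⁻¹·BᵀPA = [0.6365 -0.2961; -1.1312 0.2122]
A−BK = [-0.1258 0.1283; -2.8076 0.9803]
AᵀP(A−BK) = [20.3638 -5.9396; -5.9396 1.8207]
P' = Q + AᵀP(A−BK) = [25.3638 -6.9396; -6.9396 2.8207]
tr(P') = 28.1845


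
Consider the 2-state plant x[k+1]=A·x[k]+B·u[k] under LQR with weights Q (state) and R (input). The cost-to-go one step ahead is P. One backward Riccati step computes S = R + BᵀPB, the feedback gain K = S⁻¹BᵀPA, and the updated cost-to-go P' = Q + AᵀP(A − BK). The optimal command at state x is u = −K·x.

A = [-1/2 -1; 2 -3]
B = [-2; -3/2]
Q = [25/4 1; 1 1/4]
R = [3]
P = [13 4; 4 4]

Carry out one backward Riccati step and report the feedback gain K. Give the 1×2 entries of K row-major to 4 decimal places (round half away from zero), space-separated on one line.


-0.1364 0.8409

BᵀP = [-32.0000 -14.0000]
S = R + BᵀPB = [3] + [85.0000] = [88.0000]
BᵀPA = [-12.0000 74.0000]
K = S⁻¹·BᵀPA = [-0.1364 0.8409]
A−BK = [-0.7727 0.6818; 1.7955 -1.7386]
AᵀP(A−BK) = [9.6136 -9.4091; -9.4091 10.7727]
P' = Q + AᵀP(A−BK) = [15.8636 -8.4091; -8.4091 11.0227]
tr(P') = 26.8864


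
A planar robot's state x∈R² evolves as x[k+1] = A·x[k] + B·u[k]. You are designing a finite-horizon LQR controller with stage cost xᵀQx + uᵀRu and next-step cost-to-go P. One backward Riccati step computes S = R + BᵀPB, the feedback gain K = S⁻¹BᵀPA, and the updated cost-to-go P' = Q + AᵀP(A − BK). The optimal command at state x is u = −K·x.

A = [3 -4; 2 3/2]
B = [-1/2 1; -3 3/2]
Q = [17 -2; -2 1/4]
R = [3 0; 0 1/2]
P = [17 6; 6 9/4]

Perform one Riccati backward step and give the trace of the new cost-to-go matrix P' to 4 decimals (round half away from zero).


25.9027

BᵀP = [-26.5000 -9.7500; 26.0000 9.3750]
S = R + BᵀPB = [3 0; 0 1/2] + [42.5000 -41.1250; -41.1250 40.0625] = [45.5000 -41.1250; -41.1250 40.5625]
BᵀPA = [-99.0000 91.3750; 96.7500 -89.9375]
K = S⁻¹·BᵀPA = [-0.2387 0.0500; 2.1432 -2.1665]
A−BK = [0.7375 -1.8084; -1.9310 4.8999]
AᵀP(A−BK) = [3.0143 -3.6849; -3.6849 5.6384]
P' = Q + AᵀP(A−BK) = [20.0143 -5.6849; -5.6849 5.8884]
tr(P') = 25.9027


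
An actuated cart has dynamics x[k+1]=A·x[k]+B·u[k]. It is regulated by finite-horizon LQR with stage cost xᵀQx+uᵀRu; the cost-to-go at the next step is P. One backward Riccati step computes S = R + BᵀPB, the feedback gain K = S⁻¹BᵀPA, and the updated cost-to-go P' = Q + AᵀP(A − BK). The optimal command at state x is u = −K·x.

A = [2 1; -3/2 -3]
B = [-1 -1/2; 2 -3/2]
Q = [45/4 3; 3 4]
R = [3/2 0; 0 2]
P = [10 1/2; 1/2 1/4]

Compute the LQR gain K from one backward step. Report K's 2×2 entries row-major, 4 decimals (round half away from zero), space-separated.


-1.4000 -0.8552 -0.7333 -0.0046

BᵀP = [-9.0000 0.0000; -5.7500 -0.6250]
S = R + BᵀPB = [3/2 0; 0 2] + [9.0000 4.5000; 4.5000 3.8125] = [10.5000 4.5000; 4.5000 5.8125]
BᵀPA = [-18.0000 -9.0000; -10.5625 -3.8750]
K = S⁻¹·BᵀPA = [-1.4000 -0.8552; -0.7333 -0.0046]
A−BK = [0.2333 0.1425; 0.2000 -1.2966]
AᵀP(A−BK) = [4.6167 1.9333; 1.9333 1.5356]
P' = Q + AᵀP(A−BK) = [15.8667 4.9333; 4.9333 5.5356]
tr(P') = 21.4023


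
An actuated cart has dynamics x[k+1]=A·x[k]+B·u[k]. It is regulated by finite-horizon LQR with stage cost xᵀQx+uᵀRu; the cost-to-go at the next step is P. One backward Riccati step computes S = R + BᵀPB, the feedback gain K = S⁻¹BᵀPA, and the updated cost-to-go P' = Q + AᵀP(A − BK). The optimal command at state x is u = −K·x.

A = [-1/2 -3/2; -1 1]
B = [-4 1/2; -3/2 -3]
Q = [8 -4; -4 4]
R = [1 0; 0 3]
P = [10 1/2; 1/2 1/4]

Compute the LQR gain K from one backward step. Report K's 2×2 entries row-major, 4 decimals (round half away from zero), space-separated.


0.1441 0.3338 0.1055 -0.2123

BᵀP = [-40.7500 -2.3750; 3.5000 -0.5000]
S = R + BᵀPB = [1 0; 0 3] + [166.5625 -13.2500; -13.2500 3.2500] = [167.5625 -13.2500; -13.2500 6.2500]
BᵀPA = [22.7500 58.7500; -1.2500 -5.7500]
K = S⁻¹·BᵀPA = [0.1441 0.3338; 0.1055 -0.2123]
A−BK = [0.0237 -0.0585; -0.4673 0.8639]
AᵀP(A−BK) = [0.1033 -0.1100; -0.1100 0.4169]
P' = Q + AᵀP(A−BK) = [8.1033 -4.1100; -4.1100 4.4169]
tr(P') = 12.5202


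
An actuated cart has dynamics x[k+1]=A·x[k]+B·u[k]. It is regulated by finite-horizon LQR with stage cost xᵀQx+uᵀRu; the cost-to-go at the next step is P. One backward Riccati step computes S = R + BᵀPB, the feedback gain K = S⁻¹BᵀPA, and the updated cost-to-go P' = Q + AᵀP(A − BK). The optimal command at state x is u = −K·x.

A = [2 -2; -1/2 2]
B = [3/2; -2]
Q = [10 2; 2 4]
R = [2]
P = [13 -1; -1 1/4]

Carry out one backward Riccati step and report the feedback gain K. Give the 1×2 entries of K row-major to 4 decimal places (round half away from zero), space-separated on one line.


BᵀP = [21.5000 -2.0000]
S = R + BᵀPB = [2] + [36.2500] = [38.2500]
BᵀPA = [44.0000 -47.0000]
K = S⁻¹·BᵀPA = [1.1503 -1.2288]
A−BK = [0.2745 -0.1569; 1.8007 -0.4575]
AᵀP(A−BK) = [3.4481 -3.1846; -3.1846 3.2484]
P' = Q + AᵀP(A−BK) = [13.4481 -1.1846; -1.1846 7.2484]
tr(P') = 20.6965

1.1503 -1.2288


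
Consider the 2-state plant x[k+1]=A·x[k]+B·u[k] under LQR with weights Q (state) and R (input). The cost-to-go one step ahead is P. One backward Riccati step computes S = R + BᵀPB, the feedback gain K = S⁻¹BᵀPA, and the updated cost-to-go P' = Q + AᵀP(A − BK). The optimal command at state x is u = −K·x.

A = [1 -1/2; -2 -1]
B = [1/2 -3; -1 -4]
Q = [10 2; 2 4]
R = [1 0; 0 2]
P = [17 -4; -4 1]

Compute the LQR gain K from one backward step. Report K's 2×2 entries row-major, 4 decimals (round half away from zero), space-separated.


BᵀP = [12.5000 -3.0000; -35.0000 8.0000]
S = R + BᵀPB = [1 0; 0 2] + [9.2500 -25.5000; -25.5000 73.0000] = [10.2500 -25.5000; -25.5000 75.0000]
BᵀPA = [18.5000 -3.2500; -51.0000 9.5000]
K = S⁻¹·BᵀPA = [0.7342 -0.0127; -0.4304 0.1224]
A−BK = [-0.6582 -0.1266; -2.9873 -0.5232]
AᵀP(A−BK) = [1.4684 -0.0253; -0.0253 0.0464]
P' = Q + AᵀP(A−BK) = [11.4684 1.9747; 1.9747 4.0464]
tr(P') = 15.5148

0.7342 -0.0127 -0.4304 0.1224


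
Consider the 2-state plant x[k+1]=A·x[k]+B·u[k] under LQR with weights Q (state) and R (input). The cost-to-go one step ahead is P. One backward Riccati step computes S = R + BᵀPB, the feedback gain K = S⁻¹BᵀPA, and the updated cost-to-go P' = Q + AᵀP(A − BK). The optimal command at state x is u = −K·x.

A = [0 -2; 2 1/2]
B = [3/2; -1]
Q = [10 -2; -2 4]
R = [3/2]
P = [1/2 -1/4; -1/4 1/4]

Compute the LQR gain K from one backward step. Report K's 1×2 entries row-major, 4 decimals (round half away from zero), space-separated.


BᵀP = [1.0000 -0.6250]
S = R + BᵀPB = [3/2] + [2.1250] = [3.6250]
BᵀPA = [-1.2500 -2.3125]
K = S⁻¹·BᵀPA = [-0.3448 -0.6379]
A−BK = [0.5172 -1.0431; 1.6552 -0.1379]
AᵀP(A−BK) = [0.5690 0.4526; 0.4526 1.0873]
P' = Q + AᵀP(A−BK) = [10.5690 -1.5474; -1.5474 5.0873]
tr(P') = 15.6563

-0.3448 -0.6379


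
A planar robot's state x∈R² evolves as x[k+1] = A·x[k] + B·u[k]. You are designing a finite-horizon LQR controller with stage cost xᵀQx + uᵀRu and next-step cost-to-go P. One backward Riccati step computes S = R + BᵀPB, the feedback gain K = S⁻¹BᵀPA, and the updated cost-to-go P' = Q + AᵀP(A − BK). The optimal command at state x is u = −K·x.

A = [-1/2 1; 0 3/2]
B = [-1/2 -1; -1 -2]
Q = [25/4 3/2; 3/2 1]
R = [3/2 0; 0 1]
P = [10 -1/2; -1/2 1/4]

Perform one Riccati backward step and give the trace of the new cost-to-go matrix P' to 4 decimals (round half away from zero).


BᵀP = [-4.5000 0.0000; -9.0000 0.0000]
S = R + BᵀPB = [3/2 0; 0 1] + [2.2500 4.5000; 4.5000 9.0000] = [3.7500 4.5000; 4.5000 10.0000]
BᵀPA = [2.2500 -4.5000; 4.5000 -9.0000]
K = S⁻¹·BᵀPA = [0.1304 -0.2609; 0.3913 -0.7826]
A−BK = [-0.0435 0.0870; 0.9130 -0.3261]
AᵀP(A−BK) = [0.4457 -0.5163; -0.5163 0.8451]
P' = Q + AᵀP(A−BK) = [6.6957 0.9837; 0.9837 1.8451]
tr(P') = 8.5408

8.5408


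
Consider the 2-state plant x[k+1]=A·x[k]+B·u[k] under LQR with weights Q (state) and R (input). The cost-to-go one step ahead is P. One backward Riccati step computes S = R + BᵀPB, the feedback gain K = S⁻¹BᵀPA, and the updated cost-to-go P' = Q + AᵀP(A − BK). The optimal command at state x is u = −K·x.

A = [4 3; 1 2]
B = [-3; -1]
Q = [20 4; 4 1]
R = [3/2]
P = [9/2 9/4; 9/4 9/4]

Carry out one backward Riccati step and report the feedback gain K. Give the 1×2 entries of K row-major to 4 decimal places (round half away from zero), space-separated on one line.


BᵀP = [-15.7500 -9.0000]
S = R + BᵀPB = [3/2] + [56.2500] = [57.7500]
BᵀPA = [-72.0000 -65.2500]
K = S⁻¹·BᵀPA = [-1.2468 -1.1299]
A−BK = [0.2597 -0.3896; -0.2468 0.8701]
AᵀP(A−BK) = [2.4838 1.8994; 1.8994 2.7760]
P' = Q + AᵀP(A−BK) = [22.4838 5.8994; 5.8994 3.7760]
tr(P') = 26.2597

-1.2468 -1.1299


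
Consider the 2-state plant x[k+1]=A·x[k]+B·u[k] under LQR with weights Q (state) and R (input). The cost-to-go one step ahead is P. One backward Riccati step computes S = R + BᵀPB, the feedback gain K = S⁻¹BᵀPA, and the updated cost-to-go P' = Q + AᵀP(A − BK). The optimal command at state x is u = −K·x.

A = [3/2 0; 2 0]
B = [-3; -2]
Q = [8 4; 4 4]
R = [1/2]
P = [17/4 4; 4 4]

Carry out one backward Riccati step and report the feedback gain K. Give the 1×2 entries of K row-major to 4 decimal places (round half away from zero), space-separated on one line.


BᵀP = [-20.7500 -20.0000]
S = R + BᵀPB = [1/2] + [102.2500] = [102.7500]
BᵀPA = [-71.1250 0.0000]
K = S⁻¹·BᵀPA = [-0.6922 0.0000]
A−BK = [-0.5766 0.0000; 0.6156 0.0000]
AᵀP(A−BK) = [0.3288 0.0000; 0.0000 0.0000]
P' = Q + AᵀP(A−BK) = [8.3288 4.0000; 4.0000 4.0000]
tr(P') = 12.3288

-0.6922 0.0000


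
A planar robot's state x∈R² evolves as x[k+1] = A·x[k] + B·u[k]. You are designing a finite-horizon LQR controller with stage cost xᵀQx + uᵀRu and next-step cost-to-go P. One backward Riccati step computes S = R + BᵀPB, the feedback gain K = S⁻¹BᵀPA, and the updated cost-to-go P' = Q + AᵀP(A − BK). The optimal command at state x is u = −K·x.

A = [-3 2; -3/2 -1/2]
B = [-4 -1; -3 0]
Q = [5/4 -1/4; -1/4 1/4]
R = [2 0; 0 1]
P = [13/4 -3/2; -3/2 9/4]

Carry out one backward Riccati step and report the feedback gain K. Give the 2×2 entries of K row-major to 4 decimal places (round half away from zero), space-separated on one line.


BᵀP = [-8.5000 -0.7500; -3.2500 1.5000]
S = R + BᵀPB = [2 0; 0 1] + [36.2500 8.5000; 8.5000 3.2500] = [38.2500 8.5000; 8.5000 4.2500]
BᵀPA = [26.6250 -16.6250; 7.5000 -7.2500]
K = S⁻¹·BᵀPA = [0.5471 -0.1000; 0.6706 -1.5059]
A−BK = [-0.1412 0.0941; 0.1412 -0.8000]
AᵀP(A−BK) = [1.2176 -1.6059; -1.6059 3.9824]
P' = Q + AᵀP(A−BK) = [2.4676 -1.8559; -1.8559 4.2324]
tr(P') = 6.7000

0.5471 -0.1000 0.6706 -1.5059


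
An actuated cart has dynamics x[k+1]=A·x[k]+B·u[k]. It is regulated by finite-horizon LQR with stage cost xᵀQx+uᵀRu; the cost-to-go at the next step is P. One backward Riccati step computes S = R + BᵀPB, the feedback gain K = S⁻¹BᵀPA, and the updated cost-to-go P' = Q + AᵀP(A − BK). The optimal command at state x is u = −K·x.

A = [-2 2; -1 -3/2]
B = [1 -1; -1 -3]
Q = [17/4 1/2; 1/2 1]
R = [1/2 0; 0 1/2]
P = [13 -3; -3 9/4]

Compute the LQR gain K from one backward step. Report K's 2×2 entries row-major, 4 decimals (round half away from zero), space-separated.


BᵀP = [16.0000 -5.2500; -4.0000 -3.7500]
S = R + BᵀPB = [1/2 0; 0 1/2] + [21.2500 -0.2500; -0.2500 15.2500] = [21.7500 -0.2500; -0.2500 15.7500]
BᵀPA = [-26.7500 39.8750; 11.7500 -2.3750]
K = S⁻¹·BᵀPA = [-1.2215 1.8319; 0.7266 -0.1217]
A−BK = [-0.0518 0.0464; -0.0416 -0.0332]
AᵀP(A−BK) = [1.0359 -1.1906; -1.1906 1.7250]
P' = Q + AᵀP(A−BK) = [5.2859 -0.6906; -0.6906 2.7250]
tr(P') = 8.0110

-1.2215 1.8319 0.7266 -0.1217


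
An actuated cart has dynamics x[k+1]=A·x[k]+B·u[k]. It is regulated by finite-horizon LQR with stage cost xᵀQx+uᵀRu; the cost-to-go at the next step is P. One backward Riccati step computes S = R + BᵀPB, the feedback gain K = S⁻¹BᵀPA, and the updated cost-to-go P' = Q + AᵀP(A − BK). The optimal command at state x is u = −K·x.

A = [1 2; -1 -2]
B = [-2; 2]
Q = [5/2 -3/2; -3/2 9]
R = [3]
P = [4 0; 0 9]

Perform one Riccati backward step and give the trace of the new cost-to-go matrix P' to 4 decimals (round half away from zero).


BᵀP = [-8.0000 18.0000]
S = R + BᵀPB = [3] + [52.0000] = [55.0000]
BᵀPA = [-26.0000 -52.0000]
K = S⁻¹·BᵀPA = [-0.4727 -0.9455]
A−BK = [0.0545 0.1091; -0.0545 -0.1091]
AᵀP(A−BK) = [0.7091 1.4182; 1.4182 2.8364]
P' = Q + AᵀP(A−BK) = [3.2091 -0.0818; -0.0818 11.8364]
tr(P') = 15.0455

15.0455


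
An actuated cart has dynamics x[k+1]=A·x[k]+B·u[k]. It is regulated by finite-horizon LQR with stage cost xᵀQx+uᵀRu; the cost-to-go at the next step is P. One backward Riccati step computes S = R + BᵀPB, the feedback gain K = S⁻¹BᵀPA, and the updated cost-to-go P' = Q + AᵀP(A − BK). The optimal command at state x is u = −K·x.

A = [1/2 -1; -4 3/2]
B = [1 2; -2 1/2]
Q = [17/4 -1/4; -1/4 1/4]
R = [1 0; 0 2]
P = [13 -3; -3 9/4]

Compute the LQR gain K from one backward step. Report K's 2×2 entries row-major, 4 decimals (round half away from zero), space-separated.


BᵀP = [19.0000 -7.5000; 24.5000 -4.8750]
S = R + BᵀPB = [1 0; 0 2] + [34.0000 34.2500; 34.2500 46.5625] = [35.0000 34.2500; 34.2500 48.5625]
BᵀPA = [39.5000 -30.2500; 31.7500 -31.8125]
K = S⁻¹·BᵀPA = [1.5776 -0.7205; -0.4588 -0.1469]
A−BK = [-0.1599 0.0144; -0.6155 0.1324]
AᵀP(A−BK) = [3.5039 -1.1250; -1.1250 0.5930]
P' = Q + AᵀP(A−BK) = [7.7539 -1.3750; -1.3750 0.8430]
tr(P') = 8.5970

1.5776 -0.7205 -0.4588 -0.1469


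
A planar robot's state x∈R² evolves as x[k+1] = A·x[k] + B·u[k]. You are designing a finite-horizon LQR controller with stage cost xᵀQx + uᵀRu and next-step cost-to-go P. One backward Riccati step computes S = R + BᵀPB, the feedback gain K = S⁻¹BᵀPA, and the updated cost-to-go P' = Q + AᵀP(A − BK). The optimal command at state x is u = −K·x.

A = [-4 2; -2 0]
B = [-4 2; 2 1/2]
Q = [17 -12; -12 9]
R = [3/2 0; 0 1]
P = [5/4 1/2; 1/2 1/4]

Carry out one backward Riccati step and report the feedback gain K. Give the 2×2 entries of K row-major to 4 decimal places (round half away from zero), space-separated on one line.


BᵀP = [-4.0000 -1.5000; 2.7500 1.1250]
S = R + BᵀPB = [3/2 0; 0 1] + [13.0000 -8.7500; -8.7500 6.0625] = [14.5000 -8.7500; -8.7500 7.0625]
BᵀPA = [19.0000 -8.0000; -13.2500 5.5000]
K = S⁻¹·BᵀPA = [0.7062 -0.3241; -1.0012 0.3773]
A−BK = [0.8271 -0.0508; -2.9117 0.4595]
AᵀP(A−BK) = [2.3168 -0.8440; -0.8440 0.3325]
P' = Q + AᵀP(A−BK) = [19.3168 -12.8440; -12.8440 9.3325]
tr(P') = 28.6493

0.7062 -0.3241 -1.0012 0.3773


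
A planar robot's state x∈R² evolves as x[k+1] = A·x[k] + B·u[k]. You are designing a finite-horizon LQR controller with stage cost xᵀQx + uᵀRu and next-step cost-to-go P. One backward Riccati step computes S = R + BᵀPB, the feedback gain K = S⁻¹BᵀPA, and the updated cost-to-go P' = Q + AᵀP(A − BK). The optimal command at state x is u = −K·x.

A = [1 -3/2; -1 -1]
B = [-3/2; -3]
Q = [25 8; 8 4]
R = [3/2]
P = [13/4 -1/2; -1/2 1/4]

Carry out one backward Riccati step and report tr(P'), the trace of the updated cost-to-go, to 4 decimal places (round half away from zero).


33.9214

BᵀP = [-3.3750 0.0000]
S = R + BᵀPB = [3/2] + [5.0625] = [6.5625]
BᵀPA = [-3.3750 5.0625]
K = S⁻¹·BᵀPA = [-0.5143 0.7714]
A−BK = [0.2286 -0.3429; -2.5429 1.3143]
AᵀP(A−BK) = [2.7643 -2.2714; -2.2714 2.1571]
P' = Q + AᵀP(A−BK) = [27.7643 5.7286; 5.7286 6.1571]
tr(P') = 33.9214


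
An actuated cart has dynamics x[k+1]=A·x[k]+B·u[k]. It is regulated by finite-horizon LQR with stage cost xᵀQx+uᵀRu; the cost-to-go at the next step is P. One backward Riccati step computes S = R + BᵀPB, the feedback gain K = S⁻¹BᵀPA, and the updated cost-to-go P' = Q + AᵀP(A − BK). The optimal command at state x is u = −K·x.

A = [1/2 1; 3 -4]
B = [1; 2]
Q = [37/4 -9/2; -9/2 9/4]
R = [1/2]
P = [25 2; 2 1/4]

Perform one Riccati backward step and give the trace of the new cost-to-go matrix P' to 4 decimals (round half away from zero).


BᵀP = [29.0000 2.5000]
S = R + BᵀPB = [1/2] + [34.0000] = [34.5000]
BᵀPA = [22.0000 19.0000]
K = S⁻¹·BᵀPA = [0.6377 0.5507]
A−BK = [-0.1377 0.4493; 1.7246 -5.1014]
AᵀP(A−BK) = [0.4710 -0.6159; -0.6159 2.5362]
P' = Q + AᵀP(A−BK) = [9.7210 -5.1159; -5.1159 4.7862]
tr(P') = 14.5072

14.5072


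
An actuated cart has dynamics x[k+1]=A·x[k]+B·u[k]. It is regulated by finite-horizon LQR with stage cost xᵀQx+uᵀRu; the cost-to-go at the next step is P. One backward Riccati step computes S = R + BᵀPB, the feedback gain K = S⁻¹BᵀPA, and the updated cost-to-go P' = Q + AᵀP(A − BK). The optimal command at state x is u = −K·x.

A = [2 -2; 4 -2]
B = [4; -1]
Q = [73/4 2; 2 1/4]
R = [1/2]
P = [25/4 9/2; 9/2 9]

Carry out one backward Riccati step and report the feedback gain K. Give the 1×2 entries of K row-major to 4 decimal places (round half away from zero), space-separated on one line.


BᵀP = [20.5000 9.0000]
S = R + BᵀPB = [1/2] + [73.0000] = [73.5000]
BᵀPA = [77.0000 -59.0000]
K = S⁻¹·BᵀPA = [1.0476 -0.8027]
A−BK = [-2.1905 1.2109; 5.0476 -2.8027]
AᵀP(A−BK) = [160.3333 -89.1905; -89.1905 49.6395]
P' = Q + AᵀP(A−BK) = [178.5833 -87.1905; -87.1905 49.8895]
tr(P') = 228.4728

1.0476 -0.8027


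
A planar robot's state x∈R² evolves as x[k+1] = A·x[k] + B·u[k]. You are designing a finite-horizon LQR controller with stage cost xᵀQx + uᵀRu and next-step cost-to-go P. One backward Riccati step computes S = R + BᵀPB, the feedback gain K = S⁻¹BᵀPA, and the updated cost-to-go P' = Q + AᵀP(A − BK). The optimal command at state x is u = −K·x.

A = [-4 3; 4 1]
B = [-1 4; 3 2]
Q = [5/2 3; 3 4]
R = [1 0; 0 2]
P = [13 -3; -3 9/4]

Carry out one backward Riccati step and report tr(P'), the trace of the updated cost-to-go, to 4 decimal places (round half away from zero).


BᵀP = [-22.0000 9.7500; 46.0000 -7.5000]
S = R + BᵀPB = [1 0; 0 2] + [51.2500 -68.5000; -68.5000 169.0000] = [52.2500 -68.5000; -68.5000 171.0000]
BᵀPA = [127.0000 -56.2500; -214.0000 130.5000]
K = S⁻¹·BᵀPA = [1.6636 -0.1602; -0.5850 0.6990]
A−BK = [0.0038 0.0438; 0.1791 0.0825]
AᵀP(A−BK) = [3.5206 -1.0734; -1.0734 1.0214]
P' = Q + AᵀP(A−BK) = [6.0206 1.9266; 1.9266 5.0214]
tr(P') = 11.0420

11.0420


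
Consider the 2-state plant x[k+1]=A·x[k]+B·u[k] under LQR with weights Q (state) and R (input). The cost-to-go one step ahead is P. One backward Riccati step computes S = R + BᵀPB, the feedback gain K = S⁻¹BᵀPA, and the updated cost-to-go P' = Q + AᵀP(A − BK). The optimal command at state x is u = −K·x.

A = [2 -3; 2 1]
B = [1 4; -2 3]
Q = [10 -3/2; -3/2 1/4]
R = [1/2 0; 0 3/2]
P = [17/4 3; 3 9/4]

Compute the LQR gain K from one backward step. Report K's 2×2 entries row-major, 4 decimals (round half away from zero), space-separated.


-0.1467 -0.4961 0.5429 -0.4016

BᵀP = [-1.7500 -1.5000; 26.0000 18.7500]
S = R + BᵀPB = [1/2 0; 0 3/2] + [1.2500 -11.5000; -11.5000 160.2500] = [1.7500 -11.5000; -11.5000 161.7500]
BᵀPA = [-6.5000 3.7500; 89.5000 -59.2500]
K = S⁻¹·BᵀPA = [-0.1467 -0.4961; 0.5429 -0.4016]
A−BK = [-0.0249 -0.8976; 0.0779 1.2126]
AᵀP(A−BK) = [0.4575 -0.2835; -0.2835 0.5669]
P' = Q + AᵀP(A−BK) = [10.4575 -1.7835; -1.7835 0.8169]
tr(P') = 11.2745


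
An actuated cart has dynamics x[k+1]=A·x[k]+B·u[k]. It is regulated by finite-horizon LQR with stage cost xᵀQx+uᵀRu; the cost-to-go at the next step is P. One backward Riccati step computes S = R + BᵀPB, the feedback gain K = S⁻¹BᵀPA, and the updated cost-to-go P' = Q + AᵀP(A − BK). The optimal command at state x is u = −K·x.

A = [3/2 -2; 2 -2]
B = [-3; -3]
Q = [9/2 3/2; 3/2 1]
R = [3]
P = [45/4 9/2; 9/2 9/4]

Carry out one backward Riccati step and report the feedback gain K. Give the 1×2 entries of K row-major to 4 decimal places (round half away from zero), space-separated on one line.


BᵀP = [-47.2500 -20.2500]
S = R + BᵀPB = [3] + [202.5000] = [205.5000]
BᵀPA = [-111.3750 135.0000]
K = S⁻¹·BᵀPA = [-0.5420 0.6569]
A−BK = [-0.1259 -0.0292; 0.3741 -0.0292]
AᵀP(A−BK) = [0.9505 -1.0839; -1.0839 1.3139]
P' = Q + AᵀP(A−BK) = [5.4505 0.4161; 0.4161 2.3139]
tr(P') = 7.7644

-0.5420 0.6569


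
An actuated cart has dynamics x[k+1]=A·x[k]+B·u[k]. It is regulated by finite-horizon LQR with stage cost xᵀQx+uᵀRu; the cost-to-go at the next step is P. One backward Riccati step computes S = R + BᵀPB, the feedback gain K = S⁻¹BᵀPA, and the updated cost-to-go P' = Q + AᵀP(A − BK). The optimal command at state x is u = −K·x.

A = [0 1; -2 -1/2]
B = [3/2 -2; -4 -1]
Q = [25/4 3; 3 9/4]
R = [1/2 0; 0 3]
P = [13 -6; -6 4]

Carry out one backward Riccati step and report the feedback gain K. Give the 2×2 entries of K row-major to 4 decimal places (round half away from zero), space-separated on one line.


0.3873 0.2412 0.2289 -0.2585

BᵀP = [43.5000 -25.0000; -20.0000 8.0000]
S = R + BᵀPB = [1/2 0; 0 3] + [165.2500 -62.0000; -62.0000 32.0000] = [165.7500 -62.0000; -62.0000 35.0000]
BᵀPA = [50.0000 56.0000; -16.0000 -24.0000]
K = S⁻¹·BᵀPA = [0.3873 0.2412; 0.2289 -0.2585]
A−BK = [-0.1231 0.1212; -0.2220 0.2061]
AᵀP(A−BK) = [0.2984 -0.1941; -0.1941 0.2907]
P' = Q + AᵀP(A−BK) = [6.5484 2.8059; 2.8059 2.5407]
tr(P') = 9.0891


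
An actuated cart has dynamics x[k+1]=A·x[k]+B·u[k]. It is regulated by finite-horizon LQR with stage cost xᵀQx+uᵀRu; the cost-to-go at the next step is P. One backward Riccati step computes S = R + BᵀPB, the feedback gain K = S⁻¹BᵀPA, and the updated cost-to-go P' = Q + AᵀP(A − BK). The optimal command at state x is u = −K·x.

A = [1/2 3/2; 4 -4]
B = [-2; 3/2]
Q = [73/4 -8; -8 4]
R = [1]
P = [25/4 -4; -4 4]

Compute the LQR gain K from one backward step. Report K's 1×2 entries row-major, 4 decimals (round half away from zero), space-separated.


0.7924 -1.4195

BᵀP = [-18.5000 14.0000]
S = R + BᵀPB = [1] + [58.0000] = [59.0000]
BᵀPA = [46.7500 -83.7500]
K = S⁻¹·BᵀPA = [0.7924 -1.4195]
A−BK = [2.0847 -1.3390; 2.8114 -1.8708]
AᵀP(A−BK) = [12.5191 -8.9513; -8.9513 7.1801]
P' = Q + AᵀP(A−BK) = [30.7691 -16.9513; -16.9513 11.1801]
tr(P') = 41.9492


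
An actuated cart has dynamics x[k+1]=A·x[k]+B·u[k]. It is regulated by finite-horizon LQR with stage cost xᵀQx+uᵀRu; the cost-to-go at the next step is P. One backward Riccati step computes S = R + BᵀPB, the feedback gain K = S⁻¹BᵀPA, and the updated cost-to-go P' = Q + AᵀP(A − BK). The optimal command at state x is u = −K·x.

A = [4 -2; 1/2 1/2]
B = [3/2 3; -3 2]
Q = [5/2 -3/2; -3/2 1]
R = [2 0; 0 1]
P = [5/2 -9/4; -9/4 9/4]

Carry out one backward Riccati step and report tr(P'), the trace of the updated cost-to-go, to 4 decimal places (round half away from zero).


BᵀP = [10.5000 -10.1250; 3.0000 -2.2500]
S = R + BᵀPB = [2 0; 0 1] + [46.1250 11.2500; 11.2500 4.5000] = [48.1250 11.2500; 11.2500 5.5000]
BᵀPA = [36.9375 -26.0625; 10.8750 -7.1250]
K = S⁻¹·BᵀPA = [0.5851 -0.4575; 0.7805 -0.3597]
A−BK = [0.7808 -0.2346; 0.6941 -0.1529]
AᵀP(A−BK) = [1.4632 -0.8778; -0.8778 0.5767]
P' = Q + AᵀP(A−BK) = [3.9632 -2.3778; -2.3778 1.5767]
tr(P') = 5.5399

5.5399


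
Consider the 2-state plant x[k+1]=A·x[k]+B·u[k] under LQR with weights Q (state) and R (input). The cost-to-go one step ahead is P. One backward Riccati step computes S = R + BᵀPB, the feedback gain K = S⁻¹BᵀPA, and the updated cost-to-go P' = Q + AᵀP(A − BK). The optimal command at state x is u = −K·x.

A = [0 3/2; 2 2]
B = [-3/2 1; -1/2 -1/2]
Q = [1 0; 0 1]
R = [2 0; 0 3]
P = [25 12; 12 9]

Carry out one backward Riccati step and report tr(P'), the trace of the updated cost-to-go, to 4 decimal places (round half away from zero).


BᵀP = [-43.5000 -22.5000; 19.0000 7.5000]
S = R + BᵀPB = [2 0; 0 3] + [76.5000 -32.2500; -32.2500 15.2500] = [78.5000 -32.2500; -32.2500 18.2500]
BᵀPA = [-45.0000 -110.2500; 15.0000 43.5000]
K = S⁻¹·BᵀPA = [-0.8597 -1.5518; -0.6973 -0.3587]
A−BK = [-0.5923 -0.4690; 1.2215 1.0447]
AᵀP(A−BK) = [7.7720 7.5485; 7.5485 8.7650]
P' = Q + AᵀP(A−BK) = [8.7720 7.5485; 7.5485 9.7650]
tr(P') = 18.5370

18.5370


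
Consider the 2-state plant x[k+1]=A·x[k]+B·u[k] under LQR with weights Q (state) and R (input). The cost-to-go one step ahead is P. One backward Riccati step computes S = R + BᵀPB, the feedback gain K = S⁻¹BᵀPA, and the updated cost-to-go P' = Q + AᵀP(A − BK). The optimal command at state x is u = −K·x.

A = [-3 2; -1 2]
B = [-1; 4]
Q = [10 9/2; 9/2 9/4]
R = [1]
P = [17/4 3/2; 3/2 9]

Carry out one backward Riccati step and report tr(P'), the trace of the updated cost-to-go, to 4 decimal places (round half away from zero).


83.6908

BᵀP = [1.7500 34.5000]
S = R + BᵀPB = [1] + [136.2500] = [137.2500]
BᵀPA = [-39.7500 72.5000]
K = S⁻¹·BᵀPA = [-0.2896 0.5282]
A−BK = [-3.2896 2.5282; 0.1585 -0.1129]
AᵀP(A−BK) = [44.7377 -34.5027; -34.5027 26.7031]
P' = Q + AᵀP(A−BK) = [54.7377 -30.0027; -30.0027 28.9531]
tr(P') = 83.6908


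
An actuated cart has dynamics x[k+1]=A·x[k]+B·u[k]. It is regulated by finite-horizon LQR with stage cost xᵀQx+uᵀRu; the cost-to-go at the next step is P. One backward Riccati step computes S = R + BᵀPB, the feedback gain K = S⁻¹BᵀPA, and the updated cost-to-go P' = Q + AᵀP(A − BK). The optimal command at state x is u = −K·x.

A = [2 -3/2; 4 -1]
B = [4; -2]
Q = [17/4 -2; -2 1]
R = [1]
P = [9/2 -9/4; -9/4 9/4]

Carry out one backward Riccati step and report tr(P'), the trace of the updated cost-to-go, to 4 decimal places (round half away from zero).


BᵀP = [22.5000 -13.5000]
S = R + BᵀPB = [1] + [117.0000] = [118.0000]
BᵀPA = [-9.0000 -20.2500]
K = S⁻¹·BᵀPA = [-0.0763 -0.1716]
A−BK = [2.3051 -0.8136; 3.8475 -1.3432]
AᵀP(A−BK) = [17.3136 -6.0445; -6.0445 2.1499]
P' = Q + AᵀP(A−BK) = [21.5636 -8.0445; -8.0445 3.1499]
tr(P') = 24.7135

24.7135


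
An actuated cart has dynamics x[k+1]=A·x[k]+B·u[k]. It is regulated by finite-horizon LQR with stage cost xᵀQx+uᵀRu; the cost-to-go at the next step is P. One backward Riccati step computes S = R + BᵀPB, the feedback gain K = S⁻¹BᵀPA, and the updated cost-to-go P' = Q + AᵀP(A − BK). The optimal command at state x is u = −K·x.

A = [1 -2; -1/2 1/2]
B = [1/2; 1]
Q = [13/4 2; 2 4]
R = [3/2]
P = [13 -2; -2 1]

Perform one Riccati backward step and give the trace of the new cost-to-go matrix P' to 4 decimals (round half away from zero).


51.7500

BᵀP = [4.5000 0.0000]
S = R + BᵀPB = [3/2] + [2.2500] = [3.7500]
BᵀPA = [4.5000 -9.0000]
K = S⁻¹·BᵀPA = [1.2000 -2.4000]
A−BK = [0.4000 -0.8000; -1.7000 2.9000]
AᵀP(A−BK) = [9.8500 -18.4500; -18.4500 34.6500]
P' = Q + AᵀP(A−BK) = [13.1000 -16.4500; -16.4500 38.6500]
tr(P') = 51.7500


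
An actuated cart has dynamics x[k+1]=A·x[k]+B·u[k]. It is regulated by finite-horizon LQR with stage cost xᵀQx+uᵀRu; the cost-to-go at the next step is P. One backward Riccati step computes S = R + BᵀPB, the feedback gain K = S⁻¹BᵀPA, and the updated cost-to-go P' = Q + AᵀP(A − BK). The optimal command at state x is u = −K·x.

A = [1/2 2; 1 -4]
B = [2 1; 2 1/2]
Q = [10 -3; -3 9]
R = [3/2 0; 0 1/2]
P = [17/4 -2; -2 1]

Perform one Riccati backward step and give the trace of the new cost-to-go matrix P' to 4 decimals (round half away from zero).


BᵀP = [4.5000 -2.0000; 3.2500 -1.5000]
S = R + BᵀPB = [3/2 0; 0 1/2] + [5.0000 3.5000; 3.5000 2.5000] = [6.5000 3.5000; 3.5000 3.0000]
BᵀPA = [0.2500 17.0000; 0.1250 12.5000]
K = S⁻¹·BᵀPA = [0.0431 1.0000; -0.0086 3.0000]
A−BK = [0.4224 -3.0000; 0.9181 -7.5000]
AᵀP(A−BK) = [0.0528 -0.3750; -0.3750 10.5000]
P' = Q + AᵀP(A−BK) = [10.0528 -3.3750; -3.3750 19.5000]
tr(P') = 29.5528

29.5528


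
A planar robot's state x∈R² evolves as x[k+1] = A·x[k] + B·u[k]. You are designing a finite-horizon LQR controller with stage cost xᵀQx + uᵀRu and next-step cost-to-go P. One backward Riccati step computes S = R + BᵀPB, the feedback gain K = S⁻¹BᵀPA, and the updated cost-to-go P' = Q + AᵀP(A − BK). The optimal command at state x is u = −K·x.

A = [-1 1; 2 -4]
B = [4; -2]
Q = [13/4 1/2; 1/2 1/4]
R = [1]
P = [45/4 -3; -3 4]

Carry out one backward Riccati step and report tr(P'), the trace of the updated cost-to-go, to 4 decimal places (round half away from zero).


38.1551

BᵀP = [51.0000 -20.0000]
S = R + BᵀPB = [1] + [244.0000] = [245.0000]
BᵀPA = [-91.0000 131.0000]
K = S⁻¹·BᵀPA = [-0.3714 0.5347]
A−BK = [0.4857 -1.1388; 1.2571 -2.9306]
AᵀP(A−BK) = [5.4500 -12.5929; -12.5929 29.2051]
P' = Q + AᵀP(A−BK) = [8.7000 -12.0929; -12.0929 29.4551]
tr(P') = 38.1551


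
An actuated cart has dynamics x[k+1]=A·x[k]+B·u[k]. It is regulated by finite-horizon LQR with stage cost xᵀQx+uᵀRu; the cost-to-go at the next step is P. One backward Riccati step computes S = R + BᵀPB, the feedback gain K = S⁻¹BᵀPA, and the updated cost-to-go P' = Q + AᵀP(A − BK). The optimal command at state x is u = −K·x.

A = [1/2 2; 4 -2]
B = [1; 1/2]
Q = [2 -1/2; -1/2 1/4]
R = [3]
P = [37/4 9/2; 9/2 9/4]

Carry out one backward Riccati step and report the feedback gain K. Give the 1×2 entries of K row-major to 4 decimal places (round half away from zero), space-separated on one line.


BᵀP = [11.5000 5.6250]
S = R + BᵀPB = [3] + [14.3125] = [17.3125]
BᵀPA = [28.2500 11.7500]
K = S⁻¹·BᵀPA = [1.6318 0.6787]
A−BK = [-1.1318 1.3213; 3.1841 -2.3394]
AᵀP(A−BK) = [10.2150 3.5767; 3.5767 2.0253]
P' = Q + AᵀP(A−BK) = [12.2150 3.0767; 3.0767 2.2753]
tr(P') = 14.4903

1.6318 0.6787


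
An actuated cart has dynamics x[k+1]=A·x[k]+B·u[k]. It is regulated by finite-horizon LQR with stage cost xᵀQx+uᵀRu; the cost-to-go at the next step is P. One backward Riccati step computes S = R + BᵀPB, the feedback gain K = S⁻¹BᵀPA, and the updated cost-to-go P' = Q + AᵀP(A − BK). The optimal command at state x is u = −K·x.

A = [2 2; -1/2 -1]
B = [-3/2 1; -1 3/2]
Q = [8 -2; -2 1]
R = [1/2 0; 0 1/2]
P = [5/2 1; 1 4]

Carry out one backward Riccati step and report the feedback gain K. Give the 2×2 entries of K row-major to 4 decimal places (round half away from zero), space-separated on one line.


BᵀP = [-4.7500 -5.5000; 4.0000 7.0000]
S = R + BᵀPB = [1/2 0; 0 1/2] + [12.6250 -13.0000; -13.0000 14.5000] = [13.1250 -13.0000; -13.0000 15.0000]
BᵀPA = [-6.7500 -4.0000; 4.5000 1.0000]
K = S⁻¹·BᵀPA = [-1.5336 -1.6861; -1.0291 -1.3946]
A−BK = [0.7287 0.8655; -0.4899 -0.5942]
AᵀP(A−BK) = [3.2791 3.8946; 3.8946 4.6502]
P' = Q + AᵀP(A−BK) = [11.2791 1.8946; 1.8946 5.6502]
tr(P') = 16.9294

-1.5336 -1.6861 -1.0291 -1.3946


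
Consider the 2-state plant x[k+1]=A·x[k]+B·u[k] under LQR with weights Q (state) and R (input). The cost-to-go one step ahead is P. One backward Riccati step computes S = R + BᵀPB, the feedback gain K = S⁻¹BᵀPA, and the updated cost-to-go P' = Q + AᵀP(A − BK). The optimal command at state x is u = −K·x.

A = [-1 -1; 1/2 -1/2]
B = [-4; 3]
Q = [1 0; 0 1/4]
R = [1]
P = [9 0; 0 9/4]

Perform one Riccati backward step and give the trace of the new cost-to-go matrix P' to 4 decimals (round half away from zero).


BᵀP = [-36.0000 6.7500]
S = R + BᵀPB = [1] + [164.2500] = [165.2500]
BᵀPA = [39.3750 32.6250]
K = S⁻¹·BᵀPA = [0.2383 0.1974]
A−BK = [-0.0469 -0.2103; -0.2148 -1.0923]
AᵀP(A−BK) = [0.1804 0.6638; 0.6638 3.1214]
P' = Q + AᵀP(A−BK) = [1.1804 0.6638; 0.6638 3.3714]
tr(P') = 4.5518

4.5518


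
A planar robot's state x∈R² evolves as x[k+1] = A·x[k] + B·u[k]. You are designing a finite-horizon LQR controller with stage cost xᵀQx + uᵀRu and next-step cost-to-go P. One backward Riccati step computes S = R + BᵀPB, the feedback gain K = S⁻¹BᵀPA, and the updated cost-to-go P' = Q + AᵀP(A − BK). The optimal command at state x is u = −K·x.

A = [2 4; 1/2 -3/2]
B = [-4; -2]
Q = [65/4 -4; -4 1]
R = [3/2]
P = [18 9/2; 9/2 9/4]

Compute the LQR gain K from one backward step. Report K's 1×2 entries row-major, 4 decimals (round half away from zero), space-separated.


-0.4676 -0.7834

BᵀP = [-81.0000 -22.5000]
S = R + BᵀPB = [3/2] + [369.0000] = [370.5000]
BᵀPA = [-173.2500 -290.2500]
K = S⁻¹·BᵀPA = [-0.4676 -0.7834]
A−BK = [0.1296 0.8664; -0.4352 -3.0668]
AᵀP(A−BK) = [0.5488 2.0883; 2.0883 11.6804]
P' = Q + AᵀP(A−BK) = [16.7988 -1.9117; -1.9117 12.6804]
tr(P') = 29.4793


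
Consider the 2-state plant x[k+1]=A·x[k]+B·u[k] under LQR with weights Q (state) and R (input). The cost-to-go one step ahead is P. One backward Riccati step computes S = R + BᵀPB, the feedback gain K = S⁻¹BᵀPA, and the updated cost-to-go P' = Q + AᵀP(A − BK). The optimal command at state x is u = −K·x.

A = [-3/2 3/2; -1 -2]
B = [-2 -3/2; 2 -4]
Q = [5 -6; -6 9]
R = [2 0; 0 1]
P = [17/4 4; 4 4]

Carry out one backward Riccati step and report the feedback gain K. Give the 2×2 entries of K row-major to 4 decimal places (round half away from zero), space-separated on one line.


0.1369 -0.2717 0.4525 0.0868

BᵀP = [-0.5000 0.0000; -22.3750 -22.0000]
S = R + BᵀPB = [2 0; 0 1] + [1.0000 0.7500; 0.7500 121.5625] = [3.0000 0.7500; 0.7500 122.5625]
BᵀPA = [0.7500 -0.7500; 55.5625 10.4375]
K = S⁻¹·BᵀPA = [0.1369 -0.2717; 0.4525 0.0868]
A−BK = [-0.5475 1.0868; 0.5363 -1.1093]
AᵀP(A−BK) = [0.3177 -0.1828; -0.1828 0.4525]
P' = Q + AᵀP(A−BK) = [5.3177 -6.1828; -6.1828 9.4525]
tr(P') = 14.7702
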